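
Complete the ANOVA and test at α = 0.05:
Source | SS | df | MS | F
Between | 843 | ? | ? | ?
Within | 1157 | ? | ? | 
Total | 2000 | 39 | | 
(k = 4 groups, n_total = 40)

df_between = 3, df_within = 36. MS_between = 281.0, MS_within = 32.14. F = 8.743, F_crit ≈ 2.866. Reject H₀.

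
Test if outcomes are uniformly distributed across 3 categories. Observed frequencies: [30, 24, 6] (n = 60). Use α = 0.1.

Expected = 20 each. χ² = Σ(O-E)²/E = 15.6. df = 2, critical value = 4.605. Reject H₀.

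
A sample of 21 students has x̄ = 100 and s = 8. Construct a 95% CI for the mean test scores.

CI = x̄ ± t*(s/√n) = 100 ± 2.086(8/√21) = (96.36, 103.64)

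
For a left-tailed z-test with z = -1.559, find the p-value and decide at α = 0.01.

p = P(Z < -1.559) = Φ(-1.559) ≈ 0.0595. Since p ≥ 0.01, fail to reject H₀ (not significant) at α = 0.01.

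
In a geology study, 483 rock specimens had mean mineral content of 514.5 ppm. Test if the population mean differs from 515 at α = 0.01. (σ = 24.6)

z = (x̄ - μ₀)/(σ/√n) = (514.5 - 515)/(24.6/√483) = -0.447. Critical value: ±2.576. Since |-0.447| ≤ 2.576, Fail to reject H₀.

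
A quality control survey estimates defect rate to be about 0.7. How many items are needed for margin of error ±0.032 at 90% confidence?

n = z²p(1-p)/E² = 1.645²×0.7×0.3/0.032² = 554.9 → n = 555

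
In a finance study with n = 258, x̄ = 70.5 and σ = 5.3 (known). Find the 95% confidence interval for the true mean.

CI = x̄ ± z*(σ/√n) = 70.5 ± 1.96(5.3/√258) = 70.5 ± 0.65 = (69.85, 71.15)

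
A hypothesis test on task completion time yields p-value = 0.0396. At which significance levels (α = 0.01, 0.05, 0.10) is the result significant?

p = 0.0396. Significant at: α = 0.05, 0.1.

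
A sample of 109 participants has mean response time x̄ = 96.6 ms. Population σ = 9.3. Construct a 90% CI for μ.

CI = x̄ ± z*(σ/√n) = 96.6 ± 1.645(9.3/√109) = 96.6 ± 1.47 = (95.13, 98.07)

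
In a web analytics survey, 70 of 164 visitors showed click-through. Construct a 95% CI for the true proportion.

p̂ = 0.427. CI = p̂ ± z*√(p̂(1-p̂)/n) = (0.351, 0.503)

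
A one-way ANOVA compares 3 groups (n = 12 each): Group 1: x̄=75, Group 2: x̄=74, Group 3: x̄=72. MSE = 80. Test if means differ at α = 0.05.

Grand mean = 73.67. SS_between = 56.0, MS_between = 28.0. F = 0.35, F_crit ≈ 3.285. Fail to reject H₀.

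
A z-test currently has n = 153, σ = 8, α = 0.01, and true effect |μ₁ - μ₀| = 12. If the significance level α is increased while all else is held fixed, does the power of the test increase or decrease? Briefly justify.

Power increases: a larger α lowers the critical value, so more of the H₁ sampling distribution falls in the rejection region.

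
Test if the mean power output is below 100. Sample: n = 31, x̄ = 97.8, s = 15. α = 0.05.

t = (97.8 - 100)/(15/√31) = -0.817, df = 30. Critical t = -1.697. Fail to reject H₀.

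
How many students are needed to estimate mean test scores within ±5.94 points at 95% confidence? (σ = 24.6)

n = (z*σ/E)² = (1.96×24.6/5.94)² = 65.9 → n = 66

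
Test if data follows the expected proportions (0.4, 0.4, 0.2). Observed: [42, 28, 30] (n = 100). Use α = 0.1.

Expected: [40.0, 40.0, 20.0]. χ² = 8.7. df = 2, critical = 4.605. Reject H₀.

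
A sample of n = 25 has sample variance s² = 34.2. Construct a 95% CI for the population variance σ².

df = 24. χ²_{0.025} = 39.364, χ²_{0.975} = 12.401. CI for σ² = ((n-1)s²/χ²_{α/2}, (n-1)s²/χ²_{1-α/2}) = (24·34.2/39.364, 24·34.2/12.401) = (20.85, 66.19)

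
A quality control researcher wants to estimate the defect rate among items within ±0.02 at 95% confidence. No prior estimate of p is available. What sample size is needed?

Conservative approach: use p = 0.5 (maximizes p(1-p) = 0.25). n = z²(0.25)/E² = 1.96²×0.25/0.02² = 2401.0 → n = 2401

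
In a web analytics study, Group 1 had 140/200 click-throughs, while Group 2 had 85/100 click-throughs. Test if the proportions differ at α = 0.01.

p̂₁ = 0.7, p̂₂ = 0.85, pooled p̂ = 0.75. z = -2.828. Critical: ±2.576. Reject H₀.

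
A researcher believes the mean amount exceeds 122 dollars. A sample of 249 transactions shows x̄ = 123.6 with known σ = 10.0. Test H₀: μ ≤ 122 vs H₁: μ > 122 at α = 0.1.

z = 2.525. Critical value: 1.28. Reject H₀.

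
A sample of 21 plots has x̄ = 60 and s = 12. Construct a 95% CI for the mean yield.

CI = x̄ ± t*(s/√n) = 60 ± 2.086(12/√21) = (54.54, 65.46)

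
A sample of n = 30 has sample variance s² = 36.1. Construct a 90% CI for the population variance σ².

df = 29. χ²_{0.05} = 42.557, χ²_{0.95} = 17.708. CI for σ² = ((n-1)s²/χ²_{α/2}, (n-1)s²/χ²_{1-α/2}) = (29·36.1/42.557, 29·36.1/17.708) = (24.6, 59.12)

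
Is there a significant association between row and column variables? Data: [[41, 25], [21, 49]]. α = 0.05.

χ² = 14.13. df = 1, critical = 3.841. Reject H₀. Variables are dependent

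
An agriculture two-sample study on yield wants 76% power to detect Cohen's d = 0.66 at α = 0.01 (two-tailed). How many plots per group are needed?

z_{α/2} = 2.576, z_β = Φ⁻¹(0.76) = 0.706. For medium effect (d = 0.66): n per group = 2(z_{α/2} + z_β)²/d² = 2(2.576 + 0.706)²/0.66² = 49.5 → 50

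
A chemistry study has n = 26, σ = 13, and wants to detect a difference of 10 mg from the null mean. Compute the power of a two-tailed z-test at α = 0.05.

SE = σ/√n = 13/√26 = 2.55. Non-centrality λ = d/SE = 10/2.55 = 3.922. Power ≈ Φ(λ - z_{α/2}) = Φ(3.922 - 1.96) = Φ(1.962) = 0.975.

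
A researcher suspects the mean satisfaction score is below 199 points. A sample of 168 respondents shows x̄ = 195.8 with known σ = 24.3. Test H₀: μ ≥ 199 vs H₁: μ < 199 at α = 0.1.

z = -1.707. Critical value: -1.28. Reject H₀.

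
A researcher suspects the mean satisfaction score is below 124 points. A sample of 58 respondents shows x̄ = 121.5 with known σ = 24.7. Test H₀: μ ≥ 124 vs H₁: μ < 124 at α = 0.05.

z = -0.771. Critical value: -1.645. Fail to reject H₀.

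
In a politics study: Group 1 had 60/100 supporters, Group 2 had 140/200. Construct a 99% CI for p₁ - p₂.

p̂₁ = 0.6, p̂₂ = 0.7. Difference = -0.1. CI = (-0.251, 0.051)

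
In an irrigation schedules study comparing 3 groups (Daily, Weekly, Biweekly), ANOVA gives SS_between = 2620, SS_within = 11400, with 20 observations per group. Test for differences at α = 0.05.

df_between = 2, df_within = 57. F = MS_between/MS_within = 1310.0/200.0 = 6.55. F_crit ≈ 3.159. Reject H₀. At least one mean differs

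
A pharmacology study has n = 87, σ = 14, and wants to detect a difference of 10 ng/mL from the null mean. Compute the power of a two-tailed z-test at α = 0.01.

SE = σ/√n = 14/√87 = 1.501. Non-centrality λ = d/SE = 10/1.501 = 6.662. Power ≈ Φ(λ - z_{α/2}) = Φ(6.662 - 2.576) = Φ(4.086) = 1.0.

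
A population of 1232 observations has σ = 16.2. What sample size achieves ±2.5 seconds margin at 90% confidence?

Without FPC: n₀ = (1.645×16.2/2.5)² = 113.627. With FPC: n = n₀N/(n₀+N-1) = 104.1 → n = 105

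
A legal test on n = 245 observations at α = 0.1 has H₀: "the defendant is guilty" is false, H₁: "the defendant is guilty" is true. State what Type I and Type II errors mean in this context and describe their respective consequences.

Type I (false positive): concluding that the defendant is guilty when it is not — convicting an innocent person. Type II (false negative): failing to conclude that the defendant is guilty when it is — acquitting a guilty person. Which is costlier depends on domain priorities and is a judgement call rather than a statistical fact.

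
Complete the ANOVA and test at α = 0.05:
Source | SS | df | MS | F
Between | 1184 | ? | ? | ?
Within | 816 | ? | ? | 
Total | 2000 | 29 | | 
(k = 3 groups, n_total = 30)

df_between = 2, df_within = 27. MS_between = 592.0, MS_within = 30.22. F = 19.588, F_crit ≈ 3.354. Reject H₀.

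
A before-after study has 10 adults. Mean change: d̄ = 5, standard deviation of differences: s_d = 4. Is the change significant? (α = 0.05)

t = d̄/(s_d/√n) = 5/(4/√10) = 3.953. df = 9, critical t = ±2.262. Reject H₀.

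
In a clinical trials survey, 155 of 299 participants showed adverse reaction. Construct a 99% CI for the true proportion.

p̂ = 0.518. CI = p̂ ± z*√(p̂(1-p̂)/n) = (0.444, 0.593)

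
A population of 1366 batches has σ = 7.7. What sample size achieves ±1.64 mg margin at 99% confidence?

Without FPC: n₀ = (2.576×7.7/1.64)² = 146.28. With FPC: n = n₀N/(n₀+N-1) = 132.2 → n = 133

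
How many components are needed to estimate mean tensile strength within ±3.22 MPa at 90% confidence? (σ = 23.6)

n = (z*σ/E)² = (1.645×23.6/3.22)² = 145.4 → n = 146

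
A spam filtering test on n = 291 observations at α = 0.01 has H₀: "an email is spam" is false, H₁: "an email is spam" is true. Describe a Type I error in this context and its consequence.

Type I error: rejecting H₀ when it is true — concluding that an email is spam when in fact it is not. Consequence: a legitimate email is sent to the spam folder and the user misses it.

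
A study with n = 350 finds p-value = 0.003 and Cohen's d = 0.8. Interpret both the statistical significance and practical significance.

Statistically significant (p = 0.003 < 0.05). Cohen's d = 0.8 indicates a large effect size. Both statistical and practical significance should be considered.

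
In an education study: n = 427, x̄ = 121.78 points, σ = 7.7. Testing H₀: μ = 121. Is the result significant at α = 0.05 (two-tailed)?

z = (121.78 - 121)/(7.7/√427) = 2.093. Since |z| > 1.96, significant at α = 0.05.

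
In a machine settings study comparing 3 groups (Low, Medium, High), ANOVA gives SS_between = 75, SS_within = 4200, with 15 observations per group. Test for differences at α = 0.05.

df_between = 2, df_within = 42. F = MS_between/MS_within = 37.5/100.0 = 0.375. F_crit ≈ 3.22. Fail to reject H₀.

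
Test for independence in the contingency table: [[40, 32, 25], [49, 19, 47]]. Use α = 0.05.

χ² = 9.486. df = 2, critical = 5.991. Reject H₀. Variables are dependent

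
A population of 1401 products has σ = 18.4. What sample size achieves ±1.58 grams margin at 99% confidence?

Without FPC: n₀ = (2.576×18.4/1.58)² = 899.939. With FPC: n = n₀N/(n₀+N-1) = 548.2 → n = 549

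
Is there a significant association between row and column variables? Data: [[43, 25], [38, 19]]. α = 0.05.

χ² = 0.16. df = 1, critical = 3.841. Fail to reject H₀. No evidence of dependence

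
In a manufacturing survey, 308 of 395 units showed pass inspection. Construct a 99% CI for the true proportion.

p̂ = 0.78. CI = p̂ ± z*√(p̂(1-p̂)/n) = (0.726, 0.833)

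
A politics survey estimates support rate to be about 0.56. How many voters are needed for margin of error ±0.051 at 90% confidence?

n = z²p(1-p)/E² = 1.645²×0.56×0.44/0.051² = 256.3 → n = 257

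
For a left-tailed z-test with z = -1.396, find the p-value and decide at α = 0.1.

p = P(Z < -1.396) = Φ(-1.396) ≈ 0.0814. Since p < 0.1, reject H₀ (significant) at α = 0.1.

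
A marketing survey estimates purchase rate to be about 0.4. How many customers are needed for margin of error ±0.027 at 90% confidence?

n = z²p(1-p)/E² = 1.645²×0.4×0.6/0.027² = 890.9 → n = 891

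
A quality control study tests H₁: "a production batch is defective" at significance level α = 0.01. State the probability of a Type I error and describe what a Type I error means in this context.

P(Type I error) = α = 0.01. A Type I error is rejecting H₀ when H₀ is actually true (false positive) — here, concluding that a production batch is defective when in fact this is not the case. Consequence: scrapping a good batch — wasted material and cost for no reason.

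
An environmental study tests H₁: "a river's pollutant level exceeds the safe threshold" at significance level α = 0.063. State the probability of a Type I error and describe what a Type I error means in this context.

P(Type I error) = α = 0.063. A Type I error is rejecting H₀ when H₀ is actually true (false positive) — here, concluding that a river's pollutant level exceeds the safe threshold when in fact this is not the case. Consequence: shutting down a compliant factory unnecessarily.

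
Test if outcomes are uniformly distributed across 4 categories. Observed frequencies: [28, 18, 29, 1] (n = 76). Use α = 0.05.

Expected = 19 each. χ² = Σ(O-E)²/E = 26.632. df = 3, critical value = 7.815. Reject H₀.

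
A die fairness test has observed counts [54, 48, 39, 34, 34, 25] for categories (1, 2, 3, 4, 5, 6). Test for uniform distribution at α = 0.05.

Expected = 39 each. χ² = Σ(O-E)²/E = 14.154. df = 5, critical value = 11.07. Reject H₀.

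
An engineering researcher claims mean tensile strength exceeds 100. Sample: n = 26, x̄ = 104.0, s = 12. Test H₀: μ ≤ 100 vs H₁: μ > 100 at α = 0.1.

t = (104.0 - 100)/(12/√26) = 1.7, df = 25. Critical t = 1.316. Reject H₀.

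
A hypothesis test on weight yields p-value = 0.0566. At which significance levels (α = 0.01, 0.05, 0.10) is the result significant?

p = 0.0566. Significant at: α = 0.1.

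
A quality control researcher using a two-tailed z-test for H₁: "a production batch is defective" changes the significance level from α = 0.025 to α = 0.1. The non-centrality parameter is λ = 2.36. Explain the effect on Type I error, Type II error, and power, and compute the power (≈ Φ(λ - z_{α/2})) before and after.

Increasing α from 0.025 to 0.1:
• Type I error rate increases (α is the Type I rate by definition).
• Critical value moves from z_{α/2} = 2.241 to 1.645, so power = Φ(λ - z_{α/2}) goes from Φ(2.36 - 2.241) = 0.547 to Φ(2.36 - 1.645) = 0.763.
• Type II error rate β = 1 - power therefore decreases (0.453 → 0.237).
Appropriate when false negatives are costly — here, shipping a defective batch — faulty products reach customers.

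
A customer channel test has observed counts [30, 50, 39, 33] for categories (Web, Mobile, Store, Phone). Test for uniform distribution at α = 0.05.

Expected = 38 each. χ² = Σ(O-E)²/E = 6.158. df = 3, critical value = 7.815. Fail to reject H₀.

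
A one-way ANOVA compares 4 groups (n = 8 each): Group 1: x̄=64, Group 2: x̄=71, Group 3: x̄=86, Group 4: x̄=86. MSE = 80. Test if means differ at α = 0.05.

Grand mean = 76.75. SS_between = 2934.0, MS_between = 978.0. F = 12.225, F_crit ≈ 2.947. Reject H₀.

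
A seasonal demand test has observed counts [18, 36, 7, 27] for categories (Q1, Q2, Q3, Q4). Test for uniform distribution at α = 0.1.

Expected = 22 each. χ² = Σ(O-E)²/E = 21.0. df = 3, critical value = 6.251. Reject H₀.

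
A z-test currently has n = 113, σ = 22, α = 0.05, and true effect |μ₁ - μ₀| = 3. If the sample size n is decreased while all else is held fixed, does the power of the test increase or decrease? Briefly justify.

Power decreases: a smaller n inflates the standard error σ/√n, pulling the sampling distribution under H₁ back toward the critical value.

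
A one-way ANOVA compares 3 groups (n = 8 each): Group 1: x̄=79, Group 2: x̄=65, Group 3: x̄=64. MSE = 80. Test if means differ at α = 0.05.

Grand mean = 69.33. SS_between = 1125.33, MS_between = 562.67. F = 7.033, F_crit ≈ 3.467. Reject H₀.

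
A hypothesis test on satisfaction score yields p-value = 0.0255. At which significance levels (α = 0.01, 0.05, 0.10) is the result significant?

p = 0.0255. Significant at: α = 0.05, 0.1.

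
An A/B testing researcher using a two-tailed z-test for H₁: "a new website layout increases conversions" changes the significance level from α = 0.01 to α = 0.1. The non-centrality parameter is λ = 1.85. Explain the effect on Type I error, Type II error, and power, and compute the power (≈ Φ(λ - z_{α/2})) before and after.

Increasing α from 0.01 to 0.1:
• Type I error rate increases (α is the Type I rate by definition).
• Critical value moves from z_{α/2} = 2.576 to 1.645, so power = Φ(λ - z_{α/2}) goes from Φ(1.85 - 2.576) = 0.234 to Φ(1.85 - 1.645) = 0.581.
• Type II error rate β = 1 - power therefore decreases (0.766 → 0.419).
Appropriate when false negatives are costly — here, discarding a layout that would have improved conversions — lost revenue.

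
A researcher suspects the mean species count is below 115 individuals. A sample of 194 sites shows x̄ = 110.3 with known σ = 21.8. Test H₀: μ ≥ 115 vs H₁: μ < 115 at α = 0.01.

z = -3.003. Critical value: -2.33. Reject H₀.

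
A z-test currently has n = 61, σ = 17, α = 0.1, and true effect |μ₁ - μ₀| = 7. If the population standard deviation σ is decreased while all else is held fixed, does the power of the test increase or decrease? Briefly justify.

Power increases: a smaller σ shrinks the standard error σ/√n, moving the sampling distribution under H₁ further from the critical value.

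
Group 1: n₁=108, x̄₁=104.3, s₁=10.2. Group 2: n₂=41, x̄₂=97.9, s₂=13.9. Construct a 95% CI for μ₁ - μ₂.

Difference = 6.4. SE = √(10.2²/108 + 13.9²/41) = 2.382. CI = (1.73, 11.07)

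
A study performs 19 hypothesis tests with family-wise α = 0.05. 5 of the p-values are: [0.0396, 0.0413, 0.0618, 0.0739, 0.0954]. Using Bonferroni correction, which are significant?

Bonferroni α = 0.05/19 = 0.00263. None of the given p-values are significant.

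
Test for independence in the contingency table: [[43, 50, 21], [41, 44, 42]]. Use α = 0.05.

χ² = 6.749. df = 2, critical = 5.991. Reject H₀. Variables are dependent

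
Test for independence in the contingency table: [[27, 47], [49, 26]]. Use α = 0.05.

χ² = 12.403. df = 1, critical = 3.841. Reject H₀. Variables are dependent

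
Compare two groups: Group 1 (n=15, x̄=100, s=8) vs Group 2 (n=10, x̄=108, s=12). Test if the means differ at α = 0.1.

Pooled sp = 9.76. t = -2.007, df = 23. Critical t = ±1.714. Reject H₀.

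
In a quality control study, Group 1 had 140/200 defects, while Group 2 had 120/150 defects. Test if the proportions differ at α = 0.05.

p̂₁ = 0.7, p̂₂ = 0.8, pooled p̂ = 0.743. z = -2.118. Critical: ±1.96. Reject H₀.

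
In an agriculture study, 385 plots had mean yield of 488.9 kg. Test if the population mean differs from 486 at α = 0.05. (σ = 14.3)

z = (x̄ - μ₀)/(σ/√n) = (488.9 - 486)/(14.3/√385) = 3.979. Critical value: ±1.96. Since |3.979| > 1.96, Reject H₀.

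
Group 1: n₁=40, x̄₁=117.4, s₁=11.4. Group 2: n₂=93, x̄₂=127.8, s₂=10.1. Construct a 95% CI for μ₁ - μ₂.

Difference = -10.4. SE = √(11.4²/40 + 10.1²/93) = 2.085. CI = (-14.49, -6.31)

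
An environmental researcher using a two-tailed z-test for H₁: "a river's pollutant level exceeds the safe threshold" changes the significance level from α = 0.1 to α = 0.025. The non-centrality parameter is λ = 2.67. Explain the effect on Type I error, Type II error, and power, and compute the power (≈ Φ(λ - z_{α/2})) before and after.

Decreasing α from 0.1 to 0.025:
• Type I error rate decreases (α is the Type I rate by definition).
• Critical value moves from z_{α/2} = 1.645 to 2.241, so power = Φ(λ - z_{α/2}) goes from Φ(2.67 - 1.645) = 0.847 to Φ(2.67 - 2.241) = 0.666.
• Type II error rate β = 1 - power therefore increases (0.153 → 0.334).
Appropriate when false positives are costly — here, shutting down a compliant factory unnecessarily.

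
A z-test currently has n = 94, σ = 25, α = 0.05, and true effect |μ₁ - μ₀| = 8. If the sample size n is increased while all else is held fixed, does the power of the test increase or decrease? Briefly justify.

Power increases: a larger n shrinks the standard error σ/√n, moving the sampling distribution under H₁ further from the critical value.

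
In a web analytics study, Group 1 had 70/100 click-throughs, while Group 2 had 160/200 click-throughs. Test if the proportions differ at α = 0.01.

p̂₁ = 0.7, p̂₂ = 0.8, pooled p̂ = 0.767. z = -1.93. Critical: ±2.576. Fail to reject H₀.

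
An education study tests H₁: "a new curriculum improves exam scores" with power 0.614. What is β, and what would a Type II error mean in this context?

β = 1 - power = 1 - 0.614 = 0.386. A Type II error is failing to reject H₀ when H₀ is false (false negative) — here, failing to conclude that a new curriculum improves exam scores when in fact it is true. Consequence: keeping the old curriculum when the new one would have helped students.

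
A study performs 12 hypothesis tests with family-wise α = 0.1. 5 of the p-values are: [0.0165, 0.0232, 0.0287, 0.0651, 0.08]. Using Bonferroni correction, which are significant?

Bonferroni α = 0.1/12 = 0.00833. None of the given p-values are significant.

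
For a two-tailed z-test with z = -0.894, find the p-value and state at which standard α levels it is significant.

p = 2·P(Z > |-0.894|) = 2·(1 - Φ(0.894)) ≈ 0.3713. Not significant at any standard level.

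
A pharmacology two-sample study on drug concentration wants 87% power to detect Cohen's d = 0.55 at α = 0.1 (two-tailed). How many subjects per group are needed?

z_{α/2} = 1.645, z_β = Φ⁻¹(0.87) = 1.126. For medium effect (d = 0.55): n per group = 2(z_{α/2} + z_β)²/d² = 2(1.645 + 1.126)²/0.55² = 50.8 → 51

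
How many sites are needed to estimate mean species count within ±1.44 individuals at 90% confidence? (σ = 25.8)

n = (z*σ/E)² = (1.645×25.8/1.44)² = 868.7 → n = 869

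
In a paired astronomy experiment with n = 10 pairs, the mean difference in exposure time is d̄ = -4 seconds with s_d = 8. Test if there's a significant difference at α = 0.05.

t = d̄/(s_d/√n) = -4/(8/√10) = -1.581. df = 9, critical t = ±2.262. Fail to reject H₀.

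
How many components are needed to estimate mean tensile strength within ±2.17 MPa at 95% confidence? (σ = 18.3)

n = (z*σ/E)² = (1.96×18.3/2.17)² = 273.2 → n = 274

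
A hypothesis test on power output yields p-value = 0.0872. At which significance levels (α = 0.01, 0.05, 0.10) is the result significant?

p = 0.0872. Significant at: α = 0.1.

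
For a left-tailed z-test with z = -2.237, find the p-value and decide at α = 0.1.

p = P(Z < -2.237) = Φ(-2.237) ≈ 0.0126. Since p < 0.1, reject H₀ (significant) at α = 0.1.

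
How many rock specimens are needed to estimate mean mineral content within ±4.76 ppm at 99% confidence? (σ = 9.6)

n = (z*σ/E)² = (2.576×9.6/4.76)² = 27.0 → n = 27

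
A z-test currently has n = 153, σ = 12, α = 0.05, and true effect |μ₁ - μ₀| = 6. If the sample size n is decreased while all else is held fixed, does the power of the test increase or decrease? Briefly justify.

Power decreases: a smaller n inflates the standard error σ/√n, pulling the sampling distribution under H₁ back toward the critical value.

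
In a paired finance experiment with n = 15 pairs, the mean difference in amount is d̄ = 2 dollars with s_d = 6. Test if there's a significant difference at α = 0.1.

t = d̄/(s_d/√n) = 2/(6/√15) = 1.291. df = 14, critical t = ±1.761. Fail to reject H₀.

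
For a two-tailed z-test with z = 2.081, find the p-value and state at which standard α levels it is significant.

p = 2·P(Z > |2.081|) = 2·(1 - Φ(2.081)) ≈ 0.0374. Significant at α = 0.1; Significant at α = 0.05.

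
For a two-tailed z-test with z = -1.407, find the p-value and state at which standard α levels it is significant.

p = 2·P(Z > |-1.407|) = 2·(1 - Φ(1.407)) ≈ 0.1594. Not significant at any standard level.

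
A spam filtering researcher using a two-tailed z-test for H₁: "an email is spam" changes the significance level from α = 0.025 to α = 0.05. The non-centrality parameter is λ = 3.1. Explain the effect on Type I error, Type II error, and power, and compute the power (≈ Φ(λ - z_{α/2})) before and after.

Increasing α from 0.025 to 0.05:
• Type I error rate increases (α is the Type I rate by definition).
• Critical value moves from z_{α/2} = 2.241 to 1.96, so power = Φ(λ - z_{α/2}) goes from Φ(3.1 - 2.241) = 0.805 to Φ(3.1 - 1.96) = 0.873.
• Type II error rate β = 1 - power therefore decreases (0.195 → 0.127).
Appropriate when false negatives are costly — here, a spam email lands in the inbox.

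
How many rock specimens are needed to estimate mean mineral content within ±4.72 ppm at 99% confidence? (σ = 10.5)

n = (z*σ/E)² = (2.576×10.5/4.72)² = 32.8 → n = 33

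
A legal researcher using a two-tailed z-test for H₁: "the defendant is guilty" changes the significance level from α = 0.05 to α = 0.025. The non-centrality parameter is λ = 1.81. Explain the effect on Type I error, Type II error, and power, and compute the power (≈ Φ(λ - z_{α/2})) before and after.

Decreasing α from 0.05 to 0.025:
• Type I error rate decreases (α is the Type I rate by definition).
• Critical value moves from z_{α/2} = 1.96 to 2.241, so power = Φ(λ - z_{α/2}) goes from Φ(1.81 - 1.96) = 0.44 to Φ(1.81 - 2.241) = 0.333.
• Type II error rate β = 1 - power therefore increases (0.56 → 0.667).
Appropriate when false positives are costly — here, convicting an innocent person.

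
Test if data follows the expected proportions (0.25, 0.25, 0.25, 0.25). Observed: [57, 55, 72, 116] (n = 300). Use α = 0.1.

Expected: [75.0, 75.0, 75.0, 75.0]. χ² = 32.187. df = 3, critical = 6.251. Reject H₀.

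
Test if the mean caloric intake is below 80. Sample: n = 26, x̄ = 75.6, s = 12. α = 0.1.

t = (75.6 - 80)/(12/√26) = -1.87, df = 25. Critical t = -1.316. Reject H₀.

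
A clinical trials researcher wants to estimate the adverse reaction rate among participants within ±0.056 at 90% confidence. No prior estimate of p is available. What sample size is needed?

Conservative approach: use p = 0.5 (maximizes p(1-p) = 0.25). n = z²(0.25)/E² = 1.645²×0.25/0.056² = 215.7 → n = 216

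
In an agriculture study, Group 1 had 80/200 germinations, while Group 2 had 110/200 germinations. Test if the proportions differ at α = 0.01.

p̂₁ = 0.4, p̂₂ = 0.55, pooled p̂ = 0.475. z = -3.004. Critical: ±2.576. Reject H₀.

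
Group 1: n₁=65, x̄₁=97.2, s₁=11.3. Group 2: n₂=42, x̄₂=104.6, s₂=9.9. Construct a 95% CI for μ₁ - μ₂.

Difference = -7.4. SE = √(11.3²/65 + 9.9²/42) = 2.073. CI = (-11.46, -3.34)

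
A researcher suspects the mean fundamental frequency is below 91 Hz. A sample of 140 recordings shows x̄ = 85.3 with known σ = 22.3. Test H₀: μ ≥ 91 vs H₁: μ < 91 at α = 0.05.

z = -3.024. Critical value: -1.645. Reject H₀.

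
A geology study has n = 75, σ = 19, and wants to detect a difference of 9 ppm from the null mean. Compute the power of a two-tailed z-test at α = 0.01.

SE = σ/√n = 19/√75 = 2.194. Non-centrality λ = d/SE = 9/2.194 = 4.102. Power ≈ Φ(λ - z_{α/2}) = Φ(4.102 - 2.576) = Φ(1.526) = 0.937.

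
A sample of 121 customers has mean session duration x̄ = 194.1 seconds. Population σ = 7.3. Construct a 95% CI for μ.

CI = x̄ ± z*(σ/√n) = 194.1 ± 1.96(7.3/√121) = 194.1 ± 1.3 = (192.8, 195.4)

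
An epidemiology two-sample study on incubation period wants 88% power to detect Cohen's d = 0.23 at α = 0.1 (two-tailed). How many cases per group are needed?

z_{α/2} = 1.645, z_β = Φ⁻¹(0.88) = 1.175. For small effect (d = 0.23): n per group = 2(z_{α/2} + z_β)²/d² = 2(1.645 + 1.175)²/0.23² = 300.7 → 301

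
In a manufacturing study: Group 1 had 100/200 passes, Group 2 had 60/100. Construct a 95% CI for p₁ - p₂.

p̂₁ = 0.5, p̂₂ = 0.6. Difference = -0.1. CI = (-0.218, 0.018)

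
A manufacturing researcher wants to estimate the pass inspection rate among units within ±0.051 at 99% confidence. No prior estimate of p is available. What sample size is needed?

Conservative approach: use p = 0.5 (maximizes p(1-p) = 0.25). n = z²(0.25)/E² = 2.576²×0.25/0.051² = 637.8 → n = 638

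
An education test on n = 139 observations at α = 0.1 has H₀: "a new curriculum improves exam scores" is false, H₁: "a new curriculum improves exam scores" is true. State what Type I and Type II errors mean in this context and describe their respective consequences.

Type I (false positive): concluding that a new curriculum improves exam scores when it is not — adopting a curriculum that gives no real benefit — disruption for nothing. Type II (false negative): failing to conclude that a new curriculum improves exam scores when it is — keeping the old curriculum when the new one would have helped students. Which is costlier depends on domain priorities and is a judgement call rather than a statistical fact.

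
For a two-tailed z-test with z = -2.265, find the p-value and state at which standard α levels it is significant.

p = 2·P(Z > |-2.265|) = 2·(1 - Φ(2.265)) ≈ 0.0235. Significant at α = 0.1; Significant at α = 0.05.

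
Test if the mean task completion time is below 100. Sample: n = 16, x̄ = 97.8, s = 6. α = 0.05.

t = (97.8 - 100)/(6/√16) = -1.467, df = 15. Critical t = -1.753. Fail to reject H₀.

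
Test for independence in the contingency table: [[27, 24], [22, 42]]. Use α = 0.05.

χ² = 4.001. df = 1, critical = 3.841. Reject H₀. Variables are dependent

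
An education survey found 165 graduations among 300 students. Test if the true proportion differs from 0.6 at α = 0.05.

p̂ = 0.55, p₀ = 0.6. z = (p̂ - p₀)/√(p₀(1-p₀)/n) = -1.768. Critical: ±1.96. Fail to reject H₀.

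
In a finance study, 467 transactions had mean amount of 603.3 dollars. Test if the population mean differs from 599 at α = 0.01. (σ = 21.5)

z = (x̄ - μ₀)/(σ/√n) = (603.3 - 599)/(21.5/√467) = 4.322. Critical value: ±2.576. Since |4.322| > 2.576, Reject H₀.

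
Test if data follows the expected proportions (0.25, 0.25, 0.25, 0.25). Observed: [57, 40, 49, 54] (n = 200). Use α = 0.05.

Expected: [50.0, 50.0, 50.0, 50.0]. χ² = 3.32. df = 3, critical = 7.815. Fail to reject H₀.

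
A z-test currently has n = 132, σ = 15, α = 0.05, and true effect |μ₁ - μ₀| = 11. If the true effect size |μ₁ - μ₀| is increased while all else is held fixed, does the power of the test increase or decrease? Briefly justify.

Power increases: a larger true effect increases the non-centrality λ = |μ₁ - μ₀|/(σ/√n).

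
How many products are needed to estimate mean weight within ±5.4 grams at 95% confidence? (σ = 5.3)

n = (z*σ/E)² = (1.96×5.3/5.4)² = 3.7 → n = 4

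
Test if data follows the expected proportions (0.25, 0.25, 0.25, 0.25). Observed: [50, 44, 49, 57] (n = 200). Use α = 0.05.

Expected: [50.0, 50.0, 50.0, 50.0]. χ² = 1.72. df = 3, critical = 7.815. Fail to reject H₀.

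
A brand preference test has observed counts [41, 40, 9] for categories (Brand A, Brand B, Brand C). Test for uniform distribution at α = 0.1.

Expected = 30 each. χ² = Σ(O-E)²/E = 22.067. df = 2, critical value = 4.605. Reject H₀.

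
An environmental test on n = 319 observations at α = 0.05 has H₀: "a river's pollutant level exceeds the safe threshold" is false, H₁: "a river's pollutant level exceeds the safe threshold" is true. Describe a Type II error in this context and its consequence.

Type II error: failing to reject H₀ when it is false — concluding that a river's pollutant level exceeds the safe threshold is not supported when in fact it is. Consequence: allowing unsafe pollution to continue.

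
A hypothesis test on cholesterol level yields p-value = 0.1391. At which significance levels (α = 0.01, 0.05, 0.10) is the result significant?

p = 0.1391. Not significant at any of the given levels.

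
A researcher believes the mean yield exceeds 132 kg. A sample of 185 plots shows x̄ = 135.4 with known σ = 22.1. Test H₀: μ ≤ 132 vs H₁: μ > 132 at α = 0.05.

z = 2.093. Critical value: 1.645. Reject H₀.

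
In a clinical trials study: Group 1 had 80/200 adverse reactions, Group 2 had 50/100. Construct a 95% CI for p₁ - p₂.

p̂₁ = 0.4, p̂₂ = 0.5. Difference = -0.1. CI = (-0.219, 0.019)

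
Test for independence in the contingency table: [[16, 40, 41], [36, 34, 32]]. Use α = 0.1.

χ² = 9.169. df = 2, critical = 4.605. Reject H₀. Variables are dependent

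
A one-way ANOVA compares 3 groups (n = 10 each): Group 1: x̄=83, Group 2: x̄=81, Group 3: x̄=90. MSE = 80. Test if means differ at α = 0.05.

Grand mean = 84.67. SS_between = 446.67, MS_between = 223.33. F = 2.792, F_crit ≈ 3.354. Fail to reject H₀.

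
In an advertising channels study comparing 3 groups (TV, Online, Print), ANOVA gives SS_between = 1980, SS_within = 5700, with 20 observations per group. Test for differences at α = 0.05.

df_between = 2, df_within = 57. F = MS_between/MS_within = 990.0/100.0 = 9.9. F_crit ≈ 3.159. Reject H₀. At least one mean differs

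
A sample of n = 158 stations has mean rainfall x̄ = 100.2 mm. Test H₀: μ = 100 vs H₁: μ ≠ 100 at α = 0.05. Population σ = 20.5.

z = (x̄ - μ₀)/(σ/√n) = (100.2 - 100)/(20.5/√158) = 0.123. Critical value: ±1.96. Since |0.123| ≤ 1.96, Fail to reject H₀.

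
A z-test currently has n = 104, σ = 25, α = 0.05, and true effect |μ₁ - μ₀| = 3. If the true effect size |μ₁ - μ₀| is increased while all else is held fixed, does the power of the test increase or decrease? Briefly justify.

Power increases: a larger true effect increases the non-centrality λ = |μ₁ - μ₀|/(σ/√n).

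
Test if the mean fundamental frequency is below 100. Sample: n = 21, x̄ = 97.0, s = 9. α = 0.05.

t = (97.0 - 100)/(9/√21) = -1.528, df = 20. Critical t = -1.725. Fail to reject H₀.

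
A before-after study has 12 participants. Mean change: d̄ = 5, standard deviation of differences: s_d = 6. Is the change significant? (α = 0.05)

t = d̄/(s_d/√n) = 5/(6/√12) = 2.887. df = 11, critical t = ±2.201. Reject H₀.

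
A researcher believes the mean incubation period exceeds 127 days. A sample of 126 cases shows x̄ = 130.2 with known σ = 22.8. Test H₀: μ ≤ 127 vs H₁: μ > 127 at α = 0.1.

z = 1.575. Critical value: 1.28. Reject H₀.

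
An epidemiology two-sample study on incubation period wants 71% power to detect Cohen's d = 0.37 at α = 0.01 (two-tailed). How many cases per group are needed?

z_{α/2} = 2.576, z_β = Φ⁻¹(0.71) = 0.553. For small effect (d = 0.37): n per group = 2(z_{α/2} + z_β)²/d² = 2(2.576 + 0.553)²/0.37² = 143.03 → 144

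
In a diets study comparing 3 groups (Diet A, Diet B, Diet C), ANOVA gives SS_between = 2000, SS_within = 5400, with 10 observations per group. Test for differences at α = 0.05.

df_between = 2, df_within = 27. F = MS_between/MS_within = 1000.0/200.0 = 5.0. F_crit ≈ 3.354. Reject H₀. At least one mean differs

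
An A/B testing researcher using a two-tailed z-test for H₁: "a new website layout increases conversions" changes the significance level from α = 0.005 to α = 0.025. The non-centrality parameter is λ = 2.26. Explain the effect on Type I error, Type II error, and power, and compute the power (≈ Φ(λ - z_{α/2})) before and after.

Increasing α from 0.005 to 0.025:
• Type I error rate increases (α is the Type I rate by definition).
• Critical value moves from z_{α/2} = 2.807 to 2.241, so power = Φ(λ - z_{α/2}) goes from Φ(2.26 - 2.807) = 0.292 to Φ(2.26 - 2.241) = 0.508.
• Type II error rate β = 1 - power therefore decreases (0.708 → 0.492).
Appropriate when false negatives are costly — here, discarding a layout that would have improved conversions — lost revenue.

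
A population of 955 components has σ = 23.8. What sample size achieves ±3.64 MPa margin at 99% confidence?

Without FPC: n₀ = (2.576×23.8/3.64)² = 283.689. With FPC: n = n₀N/(n₀+N-1) = 218.9 → n = 219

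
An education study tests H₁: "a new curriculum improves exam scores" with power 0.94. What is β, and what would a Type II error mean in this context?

β = 1 - power = 1 - 0.94 = 0.06. A Type II error is failing to reject H₀ when H₀ is false (false negative) — here, failing to conclude that a new curriculum improves exam scores when in fact it is true. Consequence: keeping the old curriculum when the new one would have helped students.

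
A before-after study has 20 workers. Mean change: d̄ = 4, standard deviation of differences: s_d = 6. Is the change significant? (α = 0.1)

t = d̄/(s_d/√n) = 4/(6/√20) = 2.981. df = 19, critical t = ±1.729. Reject H₀.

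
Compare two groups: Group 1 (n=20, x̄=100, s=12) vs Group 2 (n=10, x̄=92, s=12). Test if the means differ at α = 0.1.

Pooled sp = 12.0. t = 1.721, df = 28. Critical t = ±1.701. Reject H₀.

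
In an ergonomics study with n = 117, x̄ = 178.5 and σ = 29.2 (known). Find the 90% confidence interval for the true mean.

CI = x̄ ± z*(σ/√n) = 178.5 ± 1.645(29.2/√117) = 178.5 ± 4.44 = (174.06, 182.94)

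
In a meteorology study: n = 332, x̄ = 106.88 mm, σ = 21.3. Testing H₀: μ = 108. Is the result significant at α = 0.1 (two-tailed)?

z = (106.88 - 108)/(21.3/√332) = -0.958. Since |z| ≤ 1.645, not significant at α = 0.1.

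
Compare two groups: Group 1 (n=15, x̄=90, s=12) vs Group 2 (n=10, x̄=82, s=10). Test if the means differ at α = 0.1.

Pooled sp = 11.26. t = 1.74, df = 23. Critical t = ±1.714. Reject H₀.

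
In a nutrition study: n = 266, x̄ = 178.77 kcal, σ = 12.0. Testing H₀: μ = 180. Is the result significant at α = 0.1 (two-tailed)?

z = (178.77 - 180)/(12.0/√266) = -1.672. Since |z| > 1.645, significant at α = 0.1.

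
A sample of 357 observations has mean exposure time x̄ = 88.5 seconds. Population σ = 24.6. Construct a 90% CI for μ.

CI = x̄ ± z*(σ/√n) = 88.5 ± 1.645(24.6/√357) = 88.5 ± 2.14 = (86.36, 90.64)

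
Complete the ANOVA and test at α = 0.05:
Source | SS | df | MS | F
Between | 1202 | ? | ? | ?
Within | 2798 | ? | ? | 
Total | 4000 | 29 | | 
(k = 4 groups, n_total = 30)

df_between = 3, df_within = 26. MS_between = 400.67, MS_within = 107.62. F = 3.723, F_crit ≈ 2.975. Reject H₀.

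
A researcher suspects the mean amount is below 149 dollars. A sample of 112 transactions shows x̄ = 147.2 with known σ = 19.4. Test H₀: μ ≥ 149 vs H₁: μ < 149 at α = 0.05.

z = -0.982. Critical value: -1.645. Fail to reject H₀.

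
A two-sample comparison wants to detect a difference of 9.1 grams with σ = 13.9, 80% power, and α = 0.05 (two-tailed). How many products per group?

n per group = 2(z_α/2 + z_β)²σ²/d² = 2×(1.96 + 0.84)²×13.9²/9.1² = 36.6 → n = 37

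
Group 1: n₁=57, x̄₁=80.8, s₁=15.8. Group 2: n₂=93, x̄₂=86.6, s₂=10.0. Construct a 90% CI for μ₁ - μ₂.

Difference = -5.8. SE = √(15.8²/57 + 10.0²/93) = 2.336. CI = (-9.64, -1.96)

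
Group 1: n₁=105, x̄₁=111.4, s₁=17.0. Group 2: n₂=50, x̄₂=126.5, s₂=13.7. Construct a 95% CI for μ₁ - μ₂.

Difference = -15.1. SE = √(17.0²/105 + 13.7²/50) = 2.551. CI = (-20.1, -10.1)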